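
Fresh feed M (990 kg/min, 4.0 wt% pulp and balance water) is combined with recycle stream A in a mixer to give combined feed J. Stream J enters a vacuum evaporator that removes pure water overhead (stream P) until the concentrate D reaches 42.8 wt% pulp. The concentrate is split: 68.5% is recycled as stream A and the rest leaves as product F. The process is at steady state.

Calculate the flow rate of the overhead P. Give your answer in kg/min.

897.5 kg/min

Overall pulp balance (none leaves overhead): pulp in fresh feed = pulp in product, i.e. 990×0.040 = (1−0.685)·D·0.428.
D = 39.6/(0.428×0.315) = 293.72 kg/min.
Recycle A = 0.685×293.72 = 201.2 kg/min.
Combined feed J = 990 + 201.2 = 1191.2 kg/min.
Overhead P = J − D = 1191.2 − 293.72 = 897.48 kg/min.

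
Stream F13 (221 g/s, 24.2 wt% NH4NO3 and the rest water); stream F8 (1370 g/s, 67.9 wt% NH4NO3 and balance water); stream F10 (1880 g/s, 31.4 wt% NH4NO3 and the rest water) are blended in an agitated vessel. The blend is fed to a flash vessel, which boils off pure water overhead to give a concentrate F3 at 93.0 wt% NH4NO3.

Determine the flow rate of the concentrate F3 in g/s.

1693 g/s

NH4NO3 entering = 221×0.242 + 1370×0.679 + 1880×0.314 = 1574 g/s.
All NH4NO3 reports to F3, so F3 = 1574/0.930 = 1692.5 g/s.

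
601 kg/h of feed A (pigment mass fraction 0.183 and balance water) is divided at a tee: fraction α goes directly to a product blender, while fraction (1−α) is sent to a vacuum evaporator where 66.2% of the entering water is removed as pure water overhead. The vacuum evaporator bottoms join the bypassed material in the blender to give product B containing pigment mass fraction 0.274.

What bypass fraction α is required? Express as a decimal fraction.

All 601×0.183 = 109.98 kg/h of pigment reaches B, so B = 109.98/0.274 = 401.4 kg/h and vapour = 199.6 kg/h.
The evaporator receives (1−α)·601 of feed at 0.817 water and removes 0.662 of that water:
0.662×0.817×(1−α)×601 = 199.6
(1−α) = 199.6/325.05 = 0.6141;  α = 0.3859.

0.386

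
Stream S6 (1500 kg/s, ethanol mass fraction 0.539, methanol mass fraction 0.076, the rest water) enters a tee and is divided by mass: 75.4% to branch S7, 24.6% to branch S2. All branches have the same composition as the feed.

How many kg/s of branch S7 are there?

Branch S7 flow = 0.754×1500 = 1131 kg/s.

1131 kg/s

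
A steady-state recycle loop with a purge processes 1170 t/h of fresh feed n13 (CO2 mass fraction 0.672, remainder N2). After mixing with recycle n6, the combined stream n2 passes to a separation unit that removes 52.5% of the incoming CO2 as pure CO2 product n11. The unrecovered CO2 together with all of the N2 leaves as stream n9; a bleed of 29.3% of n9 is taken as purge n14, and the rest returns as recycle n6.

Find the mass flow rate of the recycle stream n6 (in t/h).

N2 enters only via n13 and leaves only via the purge: 1170×0.328 = 0.293×(N2 in n9), and the separation unit passes all N2, so N2 in n2 = N2 in n9 = 1309.8 t/h.
CO2 in n2: m_A = 1170×0.672 + (1−0.293)·(1−0.525)·m_A, so m_A = 786.24/0.6642 = 1183.8 t/h.
n9 = (1−0.525)×1183.8 + 1309.8 = 1872.1 t/h.
Recycle n6 = (1−0.293)×1872.1 = 1323.5 t/h.

1324 t/h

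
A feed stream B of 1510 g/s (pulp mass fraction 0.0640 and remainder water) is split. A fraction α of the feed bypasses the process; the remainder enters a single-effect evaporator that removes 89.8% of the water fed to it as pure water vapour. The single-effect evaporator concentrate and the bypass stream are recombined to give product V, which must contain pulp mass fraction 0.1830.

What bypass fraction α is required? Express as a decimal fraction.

All 1510×0.064 = 96.64 g/s of pulp reaches V, so V = 96.64/0.183 = 528.09 g/s and vapour = 981.91 g/s.
The evaporator receives (1−α)·1510 of feed at 0.936 water and removes 0.898 of that water:
0.898×0.936×(1−α)×1510 = 981.91
(1−α) = 981.91/1269.2 = 0.7736;  α = 0.2264.

0.226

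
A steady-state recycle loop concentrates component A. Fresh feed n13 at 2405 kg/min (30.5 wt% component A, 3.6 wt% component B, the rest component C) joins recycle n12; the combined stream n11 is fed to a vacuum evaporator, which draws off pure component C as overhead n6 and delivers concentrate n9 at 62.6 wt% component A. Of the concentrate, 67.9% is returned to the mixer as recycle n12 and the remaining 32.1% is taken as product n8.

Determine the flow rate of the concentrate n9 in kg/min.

3650 kg/min

Overall component A balance (none leaves overhead): component A in fresh feed = component A in product, i.e. 2405×0.305 = (1−0.679)·n9·0.626.
n9 = 733.52/(0.626×0.321) = 3650.4 kg/min.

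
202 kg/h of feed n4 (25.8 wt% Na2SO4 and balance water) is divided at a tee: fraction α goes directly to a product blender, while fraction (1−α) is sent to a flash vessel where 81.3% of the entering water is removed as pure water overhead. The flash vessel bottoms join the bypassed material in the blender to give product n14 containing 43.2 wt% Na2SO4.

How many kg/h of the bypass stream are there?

67.13 kg/h

All 202×0.258 = 52.116 kg/h of Na2SO4 reaches n14, so n14 = 52.116/0.432 = 120.64 kg/h and vapour = 81.361 kg/h.
The evaporator receives (1−α)·202 of feed at 0.742 water and removes 0.813 of that water:
0.813×0.742×(1−α)×202 = 81.361
(1−α) = 81.361/121.86 = 0.6677;  α = 0.3323.
Bypass flow = 0.3323×202 = 67.128 kg/h.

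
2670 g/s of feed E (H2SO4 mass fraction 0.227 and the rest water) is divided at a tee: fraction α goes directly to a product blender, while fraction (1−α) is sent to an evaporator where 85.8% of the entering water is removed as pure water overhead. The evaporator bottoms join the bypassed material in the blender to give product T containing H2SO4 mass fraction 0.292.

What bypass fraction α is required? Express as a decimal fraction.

All 2670×0.227 = 606.09 g/s of H2SO4 reaches T, so T = 606.09/0.292 = 2075.7 g/s and vapour = 594.35 g/s.
The evaporator receives (1−α)·2670 of feed at 0.773 water and removes 0.858 of that water:
0.858×0.773×(1−α)×2670 = 594.35
(1−α) = 594.35/1770.8 = 0.3356;  α = 0.6644.

0.664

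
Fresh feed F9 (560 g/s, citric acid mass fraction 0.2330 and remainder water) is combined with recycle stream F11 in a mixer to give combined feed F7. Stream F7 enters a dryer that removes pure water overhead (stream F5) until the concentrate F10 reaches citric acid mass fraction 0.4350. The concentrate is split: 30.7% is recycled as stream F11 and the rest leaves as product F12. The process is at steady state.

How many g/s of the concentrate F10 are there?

Overall citric acid balance (none leaves overhead): citric acid in fresh feed = citric acid in product, i.e. 560×0.233 = (1−0.307)·F10·0.435.
F10 = 130.48/(0.435×0.693) = 432.83 g/s.

432.8 g/s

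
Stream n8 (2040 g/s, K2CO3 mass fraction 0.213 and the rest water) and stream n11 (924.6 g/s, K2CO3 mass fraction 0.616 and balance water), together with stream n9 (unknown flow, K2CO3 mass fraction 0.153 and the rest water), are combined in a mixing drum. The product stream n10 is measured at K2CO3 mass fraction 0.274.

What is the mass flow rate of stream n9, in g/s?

Let n9 be the unknown flow. Total out = 2964.6 + n9.
K2CO3 balance: 1004.1 + 0.153·n9 = 0.274·(2964.6 + n9)
(0.153 − 0.274)·n9 = 0.274×2964.6 − 1004.1 = -191.77
n9 = -191.77 / -0.121 = 1584.9 g/s

1585 g/s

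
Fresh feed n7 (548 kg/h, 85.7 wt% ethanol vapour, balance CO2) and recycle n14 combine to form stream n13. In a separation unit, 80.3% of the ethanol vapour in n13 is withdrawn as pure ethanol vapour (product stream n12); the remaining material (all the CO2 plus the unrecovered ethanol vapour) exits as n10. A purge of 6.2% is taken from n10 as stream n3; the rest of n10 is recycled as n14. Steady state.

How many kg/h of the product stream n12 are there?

ethanol vapour in n13: m_A = 548×0.857 + (1−0.062)·(1−0.803)·m_A, so m_A = 469.64/0.8152 = 576.09 kg/h.
Product n12 = 0.803×576.09 = 462.6 kg/h.

462.6 kg/h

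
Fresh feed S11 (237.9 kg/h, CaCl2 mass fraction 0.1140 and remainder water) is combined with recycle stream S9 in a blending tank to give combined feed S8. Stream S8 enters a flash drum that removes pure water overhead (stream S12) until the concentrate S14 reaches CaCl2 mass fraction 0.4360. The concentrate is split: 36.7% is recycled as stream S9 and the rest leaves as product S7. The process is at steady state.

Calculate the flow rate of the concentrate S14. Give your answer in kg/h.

Overall CaCl2 balance (none leaves overhead): CaCl2 in fresh feed = CaCl2 in product, i.e. 237.9×0.114 = (1−0.367)·S14·0.436.
S14 = 27.121/(0.436×0.633) = 98.267 kg/h.

98.27 kg/h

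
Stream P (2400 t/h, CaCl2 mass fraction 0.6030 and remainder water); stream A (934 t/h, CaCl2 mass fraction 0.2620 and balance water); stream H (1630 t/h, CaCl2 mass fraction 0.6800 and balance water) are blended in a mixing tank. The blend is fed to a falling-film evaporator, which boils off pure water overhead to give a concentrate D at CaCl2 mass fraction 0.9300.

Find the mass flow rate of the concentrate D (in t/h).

3011 t/h

CaCl2 entering = 2400×0.603 + 934×0.262 + 1630×0.680 = 2800.3 t/h.
All CaCl2 reports to D, so D = 2800.3/0.930 = 3011.1 t/h.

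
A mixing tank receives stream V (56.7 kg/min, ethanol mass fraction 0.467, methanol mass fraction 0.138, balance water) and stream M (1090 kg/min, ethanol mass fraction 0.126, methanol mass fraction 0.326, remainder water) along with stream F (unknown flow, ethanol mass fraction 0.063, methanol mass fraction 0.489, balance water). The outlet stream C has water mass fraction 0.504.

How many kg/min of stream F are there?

746.1 kg/min

Let F be the unknown flow. Total out = 1146.7 + F.
water balance: 619.72 + 0.448·F = 0.504·(1146.7 + F)
(0.448 − 0.504)·F = 0.504×1146.7 − 619.72 = -41.78
F = -41.78 / -0.056 = 746.07 kg/min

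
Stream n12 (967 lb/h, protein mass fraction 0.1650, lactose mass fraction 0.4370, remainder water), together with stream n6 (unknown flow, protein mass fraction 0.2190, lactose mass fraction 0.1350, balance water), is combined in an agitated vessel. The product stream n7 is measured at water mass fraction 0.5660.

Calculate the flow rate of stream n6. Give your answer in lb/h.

2031 lb/h

Let n6 be the unknown flow. Total out = 967 + n6.
water balance: 384.87 + 0.646·n6 = 0.566·(967 + n6)
(0.646 − 0.566)·n6 = 0.566×967 − 384.87 = 162.46
n6 = 162.46 / 0.080 = 2030.7 lb/h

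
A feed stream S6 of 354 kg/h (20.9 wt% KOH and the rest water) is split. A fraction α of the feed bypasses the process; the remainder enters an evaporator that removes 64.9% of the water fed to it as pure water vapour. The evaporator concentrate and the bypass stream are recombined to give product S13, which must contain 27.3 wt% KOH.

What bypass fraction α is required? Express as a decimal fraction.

0.543

All 354×0.209 = 73.986 kg/h of KOH reaches S13, so S13 = 73.986/0.273 = 271.01 kg/h and vapour = 82.989 kg/h.
The evaporator receives (1−α)·354 of feed at 0.791 water and removes 0.649 of that water:
0.649×0.791×(1−α)×354 = 82.989
(1−α) = 82.989/181.73 = 0.4567;  α = 0.5433.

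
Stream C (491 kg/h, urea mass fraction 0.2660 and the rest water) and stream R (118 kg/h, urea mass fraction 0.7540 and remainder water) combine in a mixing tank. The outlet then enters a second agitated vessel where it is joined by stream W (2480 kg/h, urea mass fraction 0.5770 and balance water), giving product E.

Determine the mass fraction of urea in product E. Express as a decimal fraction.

Overall, product flow = 3089 kg/h.
urea in = 491×0.266 + 118×0.754 + 2480×0.577 = 1650.5 kg/h.
urea fraction in E = 0.5343.

0.5343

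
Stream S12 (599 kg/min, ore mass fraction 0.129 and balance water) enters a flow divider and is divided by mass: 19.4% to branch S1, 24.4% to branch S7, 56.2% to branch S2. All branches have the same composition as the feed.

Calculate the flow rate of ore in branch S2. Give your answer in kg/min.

43.43 kg/min

Branch S2 total = 0.562×599 = 336.64 kg/min.
ore in S2 = 0.129×336.64 = 43.426 kg/min.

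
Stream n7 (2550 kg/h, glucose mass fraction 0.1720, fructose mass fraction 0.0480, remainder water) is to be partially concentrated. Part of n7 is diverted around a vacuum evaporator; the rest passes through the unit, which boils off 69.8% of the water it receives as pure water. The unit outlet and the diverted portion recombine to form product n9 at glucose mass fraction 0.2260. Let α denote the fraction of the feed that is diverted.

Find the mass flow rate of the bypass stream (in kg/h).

1431 kg/h

All 2550×0.172 = 438.6 kg/h of glucose reaches n9, so n9 = 438.6/0.226 = 1940.7 kg/h and vapour = 609.29 kg/h.
The evaporator receives (1−α)·2550 of feed at 0.780 water and removes 0.698 of that water:
0.698×0.780×(1−α)×2550 = 609.29
(1−α) = 609.29/1388.3 = 0.4389;  α = 0.5611.
Bypass flow = 0.5611×2550 = 1430.9 kg/h.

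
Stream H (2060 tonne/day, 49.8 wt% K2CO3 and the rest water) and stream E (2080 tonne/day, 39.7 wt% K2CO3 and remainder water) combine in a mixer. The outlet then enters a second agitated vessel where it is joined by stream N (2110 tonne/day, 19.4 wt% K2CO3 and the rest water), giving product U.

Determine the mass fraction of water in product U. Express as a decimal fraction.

Overall, product flow = 6250 tonne/day.
water in = 2060×0.502 + 2080×0.603 + 2110×0.806 = 3989 tonne/day.
water fraction in U = 0.638.

0.638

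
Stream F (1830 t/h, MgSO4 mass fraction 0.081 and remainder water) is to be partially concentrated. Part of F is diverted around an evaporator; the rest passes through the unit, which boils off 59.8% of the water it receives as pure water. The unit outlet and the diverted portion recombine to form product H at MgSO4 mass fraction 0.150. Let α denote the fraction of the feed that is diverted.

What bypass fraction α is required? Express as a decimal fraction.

All 1830×0.081 = 148.23 t/h of MgSO4 reaches H, so H = 148.23/0.150 = 988.2 t/h and vapour = 841.8 t/h.
The evaporator receives (1−α)·1830 of feed at 0.919 water and removes 0.598 of that water:
0.598×0.919×(1−α)×1830 = 841.8
(1−α) = 841.8/1005.7 = 0.8370;  α = 0.1630.

0.163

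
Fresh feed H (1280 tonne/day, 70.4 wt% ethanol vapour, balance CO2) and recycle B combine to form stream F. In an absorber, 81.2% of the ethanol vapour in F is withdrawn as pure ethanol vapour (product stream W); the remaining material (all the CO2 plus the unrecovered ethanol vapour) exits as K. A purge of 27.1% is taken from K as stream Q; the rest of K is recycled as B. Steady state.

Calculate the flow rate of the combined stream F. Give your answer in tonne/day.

CO2 enters only via H and leaves only via the purge: 1280×0.296 = 0.271×(CO2 in K), and the absorber passes all CO2, so CO2 in F = CO2 in K = 1398.1 tonne/day.
ethanol vapour in F: m_A = 1280×0.704 + (1−0.271)·(1−0.812)·m_A, so m_A = 901.12/0.8629 = 1044.2 tonne/day.
F = 1044.2 + 1398.1 = 2442.3 tonne/day.

2442 tonne/day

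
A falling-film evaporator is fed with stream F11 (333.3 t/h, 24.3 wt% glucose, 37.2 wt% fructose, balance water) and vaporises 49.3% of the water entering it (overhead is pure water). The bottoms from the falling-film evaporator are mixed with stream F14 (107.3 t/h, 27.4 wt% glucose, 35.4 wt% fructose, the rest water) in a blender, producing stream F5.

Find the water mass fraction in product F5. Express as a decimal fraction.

Vapour removed = 0.493×0.385×333.3 = 63.262 t/h; concentrate = 270.04 t/h.
water reaching the mixer = 65.058 (from concentrate) + 107.3×0.372 = 104.97 t/h.
Product flow = 270.04 + 107.3 = 377.34 t/h; water fraction = 0.278.

0.278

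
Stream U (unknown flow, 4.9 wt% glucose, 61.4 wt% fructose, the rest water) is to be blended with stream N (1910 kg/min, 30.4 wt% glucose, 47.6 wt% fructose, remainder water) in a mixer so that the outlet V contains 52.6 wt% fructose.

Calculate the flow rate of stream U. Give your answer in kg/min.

1085 kg/min

Let U be the unknown flow. Total out = 1910 + U.
fructose balance: 909.16 + 0.614·U = 0.526·(1910 + U)
(0.614 − 0.526)·U = 0.526×1910 − 909.16 = 95.5
U = 95.5 / 0.088 = 1085.2 kg/min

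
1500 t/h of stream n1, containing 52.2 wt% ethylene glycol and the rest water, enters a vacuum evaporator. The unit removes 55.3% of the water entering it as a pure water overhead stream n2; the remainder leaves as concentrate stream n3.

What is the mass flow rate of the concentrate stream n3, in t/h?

1103 t/h

water entering = 1500×0.478 = 717 t/h; overhead removed = 0.553×717 = 396.5 t/h.
Concentrate = 1500 − 396.5 = 1103.5 t/h.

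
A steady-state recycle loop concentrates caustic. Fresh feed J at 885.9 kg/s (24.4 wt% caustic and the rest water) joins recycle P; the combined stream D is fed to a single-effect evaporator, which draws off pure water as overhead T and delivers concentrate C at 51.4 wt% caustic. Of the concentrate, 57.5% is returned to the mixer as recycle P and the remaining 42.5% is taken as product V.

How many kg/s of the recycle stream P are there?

569 kg/s

Overall caustic balance (none leaves overhead): caustic in fresh feed = caustic in product, i.e. 885.9×0.244 = (1−0.575)·C·0.514.
C = 216.16/(0.514×0.425) = 989.52 kg/s.
Recycle P = 0.575×989.52 = 568.97 kg/s.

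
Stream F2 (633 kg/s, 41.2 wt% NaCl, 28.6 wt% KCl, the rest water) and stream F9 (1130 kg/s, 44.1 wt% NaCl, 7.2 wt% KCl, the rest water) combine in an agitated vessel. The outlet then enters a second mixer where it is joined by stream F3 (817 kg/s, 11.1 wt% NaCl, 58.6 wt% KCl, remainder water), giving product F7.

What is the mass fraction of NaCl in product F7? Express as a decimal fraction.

0.3294

Overall, product flow = 2580 kg/s.
NaCl in = 633×0.412 + 1130×0.441 + 817×0.111 = 849.81 kg/s.
NaCl fraction in F7 = 0.3294.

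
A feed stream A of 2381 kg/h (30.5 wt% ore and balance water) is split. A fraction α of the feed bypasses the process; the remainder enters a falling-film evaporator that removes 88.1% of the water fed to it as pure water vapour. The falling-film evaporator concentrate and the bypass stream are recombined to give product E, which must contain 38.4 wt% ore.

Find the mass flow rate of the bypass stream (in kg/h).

All 2381×0.305 = 726.21 kg/h of ore reaches E, so E = 726.21/0.384 = 1891.2 kg/h and vapour = 489.84 kg/h.
The evaporator receives (1−α)·2381 of feed at 0.695 water and removes 0.881 of that water:
0.881×0.695×(1−α)×2381 = 489.84
(1−α) = 489.84/1457.9 = 0.3360;  α = 0.6640.
Bypass flow = 0.6640×2381 = 1581 kg/h.

1581 kg/h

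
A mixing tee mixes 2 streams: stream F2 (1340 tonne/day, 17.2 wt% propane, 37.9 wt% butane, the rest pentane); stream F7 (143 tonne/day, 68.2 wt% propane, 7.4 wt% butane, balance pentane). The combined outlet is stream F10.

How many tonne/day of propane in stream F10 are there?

propane out = propane in = 1340×0.172 + 143×0.682 = 328.01 tonne/day.

328 tonne/day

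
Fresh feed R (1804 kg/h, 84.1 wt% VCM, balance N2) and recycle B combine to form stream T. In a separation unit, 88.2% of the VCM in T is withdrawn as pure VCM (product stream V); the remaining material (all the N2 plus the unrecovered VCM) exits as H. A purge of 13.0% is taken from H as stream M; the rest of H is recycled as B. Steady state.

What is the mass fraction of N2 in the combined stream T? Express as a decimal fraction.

N2 enters only via R and leaves only via the purge: 1804×0.159 = 0.130×(N2 in H), and the separation unit passes all N2, so N2 in T = N2 in H = 2206.4 kg/h.
VCM in T: m_A = 1804×0.841 + (1−0.130)·(1−0.882)·m_A, so m_A = 1517.2/0.8973 = 1690.7 kg/h.
T = 1690.7 + 2206.4 = 3897.2 kg/h.
N2 fraction in T = 2206.4/3897.2 = 0.5662.

0.5662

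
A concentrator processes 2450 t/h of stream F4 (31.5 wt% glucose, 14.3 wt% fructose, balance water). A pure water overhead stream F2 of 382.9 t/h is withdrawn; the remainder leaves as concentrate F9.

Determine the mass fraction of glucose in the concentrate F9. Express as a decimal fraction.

glucose is not removed: 2450×0.315 = 771.75 t/h of glucose enters F9.
Concentrate = 2450 − 382.9 = 2067.1 t/h.
Mass fraction = 771.75/2067.1 = 0.373.

0.373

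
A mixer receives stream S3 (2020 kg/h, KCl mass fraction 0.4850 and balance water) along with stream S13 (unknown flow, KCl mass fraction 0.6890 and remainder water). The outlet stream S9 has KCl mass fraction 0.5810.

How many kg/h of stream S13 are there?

1796 kg/h

Let S13 be the unknown flow. Total out = 2020 + S13.
KCl balance: 979.7 + 0.689·S13 = 0.581·(2020 + S13)
(0.689 − 0.581)·S13 = 0.581×2020 − 979.7 = 193.92
S13 = 193.92 / 0.108 = 1795.6 kg/h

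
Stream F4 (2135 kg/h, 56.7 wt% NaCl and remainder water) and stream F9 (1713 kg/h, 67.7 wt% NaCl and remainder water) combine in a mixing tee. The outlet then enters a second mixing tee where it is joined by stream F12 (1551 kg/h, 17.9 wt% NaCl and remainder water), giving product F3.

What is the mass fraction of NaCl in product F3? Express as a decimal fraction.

0.490

Overall, product flow = 5399 kg/h.
NaCl in = 2135×0.567 + 1713×0.677 + 1551×0.179 = 2647.9 kg/h.
NaCl fraction in F3 = 0.490.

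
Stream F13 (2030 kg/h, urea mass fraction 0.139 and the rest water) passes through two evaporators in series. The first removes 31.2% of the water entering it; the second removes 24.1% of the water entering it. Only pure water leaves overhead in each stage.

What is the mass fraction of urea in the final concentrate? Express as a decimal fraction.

water in feed = 2030×0.861 = 1747.8 kg/h.
After stage 1: water left = (1−0.312)×1747.8 = 1202.5; stream total = 1484.7 kg/h.
After stage 2: water left = (1−0.241)×1202.5 = 912.7; final concentrate = 1194.9 kg/h.
urea fraction = 282.17/1194.9 = 0.236.

0.236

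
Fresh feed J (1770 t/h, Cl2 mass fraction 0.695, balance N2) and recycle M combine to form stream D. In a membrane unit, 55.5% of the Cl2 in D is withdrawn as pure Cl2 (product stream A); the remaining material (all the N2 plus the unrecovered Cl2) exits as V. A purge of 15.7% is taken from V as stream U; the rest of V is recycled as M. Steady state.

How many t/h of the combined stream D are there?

5407 t/h

N2 enters only via J and leaves only via the purge: 1770×0.305 = 0.157×(N2 in V), and the membrane unit passes all N2, so N2 in D = N2 in V = 3438.5 t/h.
Cl2 in D: m_A = 1770×0.695 + (1−0.157)·(1−0.555)·m_A, so m_A = 1230.1/0.6249 = 1968.7 t/h.
D = 1968.7 + 3438.5 = 5407.2 t/h.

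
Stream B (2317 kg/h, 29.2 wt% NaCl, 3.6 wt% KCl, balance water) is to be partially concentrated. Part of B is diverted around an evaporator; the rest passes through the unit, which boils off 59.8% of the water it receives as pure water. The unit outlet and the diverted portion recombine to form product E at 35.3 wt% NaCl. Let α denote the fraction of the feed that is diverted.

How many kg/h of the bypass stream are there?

All 2317×0.292 = 676.56 kg/h of NaCl reaches E, so E = 676.56/0.353 = 1916.6 kg/h and vapour = 400.39 kg/h.
The evaporator receives (1−α)·2317 of feed at 0.672 water and removes 0.598 of that water:
0.598×0.672×(1−α)×2317 = 400.39
(1−α) = 400.39/931.1 = 0.4300;  α = 0.5700.
Bypass flow = 0.5700×2317 = 1320.7 kg/h.

1321 kg/h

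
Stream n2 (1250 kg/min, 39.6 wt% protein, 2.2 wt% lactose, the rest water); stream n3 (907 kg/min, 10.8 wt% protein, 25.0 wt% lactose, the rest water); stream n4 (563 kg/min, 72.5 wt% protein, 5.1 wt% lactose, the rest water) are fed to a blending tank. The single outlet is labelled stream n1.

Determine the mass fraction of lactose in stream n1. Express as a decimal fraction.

0.1040

Total flow out = 1250 + 907 + 563 = 2720 kg/min.
lactose in = 1250×0.022 + 907×0.250 + 563×0.051 = 282.96 kg/min.
lactose mass fraction in n1 = 282.96/2720 = 0.1040.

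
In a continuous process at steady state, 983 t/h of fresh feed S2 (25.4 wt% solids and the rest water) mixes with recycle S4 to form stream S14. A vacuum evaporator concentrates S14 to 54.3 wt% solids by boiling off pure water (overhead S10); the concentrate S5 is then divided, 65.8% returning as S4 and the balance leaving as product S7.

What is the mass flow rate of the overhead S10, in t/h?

Overall solids balance (none leaves overhead): solids in fresh feed = solids in product, i.e. 983×0.254 = (1−0.658)·S5·0.543.
S5 = 249.68/(0.543×0.342) = 1344.5 t/h.
Recycle S4 = 0.658×1344.5 = 884.68 t/h.
Combined feed S14 = 983 + 884.68 = 1867.7 t/h.
Overhead S10 = S14 − S5 = 1867.7 − 1344.5 = 523.18 t/h.

523.2 t/h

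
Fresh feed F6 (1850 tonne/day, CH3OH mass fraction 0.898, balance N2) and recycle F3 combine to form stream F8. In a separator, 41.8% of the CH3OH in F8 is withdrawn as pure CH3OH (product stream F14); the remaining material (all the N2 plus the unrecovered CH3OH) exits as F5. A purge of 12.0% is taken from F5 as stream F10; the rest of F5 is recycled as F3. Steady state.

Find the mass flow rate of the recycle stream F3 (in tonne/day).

N2 enters only via F6 and leaves only via the purge: 1850×0.102 = 0.120×(N2 in F5), and the separator passes all N2, so N2 in F8 = N2 in F5 = 1572.5 tonne/day.
CH3OH in F8: m_A = 1850×0.898 + (1−0.120)·(1−0.418)·m_A, so m_A = 1661.3/0.4878 = 3405.4 tonne/day.
F5 = (1−0.418)×3405.4 + 1572.5 = 3554.5 tonne/day.
Recycle F3 = (1−0.120)×3554.5 = 3127.9 tonne/day.

3128 tonne/day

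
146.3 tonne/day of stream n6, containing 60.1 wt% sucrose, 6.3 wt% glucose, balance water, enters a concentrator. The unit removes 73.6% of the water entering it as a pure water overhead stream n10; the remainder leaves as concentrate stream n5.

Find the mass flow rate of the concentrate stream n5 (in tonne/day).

110.1 tonne/day

water entering = 146.3×0.336 = 49.157 tonne/day; overhead removed = 0.736×49.157 = 36.179 tonne/day.
Concentrate = 146.3 − 36.179 = 110.12 tonne/day.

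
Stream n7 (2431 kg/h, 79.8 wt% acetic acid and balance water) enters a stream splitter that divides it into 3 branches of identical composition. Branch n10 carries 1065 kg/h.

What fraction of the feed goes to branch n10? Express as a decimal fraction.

0.438

Fraction to n10 = 1065/2431 = 0.4381.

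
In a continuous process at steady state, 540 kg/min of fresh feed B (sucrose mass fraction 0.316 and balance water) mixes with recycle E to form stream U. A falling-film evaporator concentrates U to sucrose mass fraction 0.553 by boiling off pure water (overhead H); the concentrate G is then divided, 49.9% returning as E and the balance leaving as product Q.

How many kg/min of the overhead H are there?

231.4 kg/min

Overall sucrose balance (none leaves overhead): sucrose in fresh feed = sucrose in product, i.e. 540×0.316 = (1−0.499)·G·0.553.
G = 170.64/(0.553×0.501) = 615.91 kg/min.
Recycle E = 0.499×615.91 = 307.34 kg/min.
Combined feed U = 540 + 307.34 = 847.34 kg/min.
Overhead H = U − G = 847.34 − 615.91 = 231.43 kg/min.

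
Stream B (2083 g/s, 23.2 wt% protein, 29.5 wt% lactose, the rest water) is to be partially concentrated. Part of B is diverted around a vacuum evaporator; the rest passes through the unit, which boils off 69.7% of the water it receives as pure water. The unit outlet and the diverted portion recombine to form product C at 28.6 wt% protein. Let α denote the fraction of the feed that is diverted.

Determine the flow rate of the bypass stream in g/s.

All 2083×0.232 = 483.26 g/s of protein reaches C, so C = 483.26/0.286 = 1689.7 g/s and vapour = 393.29 g/s.
The evaporator receives (1−α)·2083 of feed at 0.473 water and removes 0.697 of that water:
0.697×0.473×(1−α)×2083 = 393.29
(1−α) = 393.29/686.73 = 0.5727;  α = 0.4273.
Bypass flow = 0.4273×2083 = 890.05 g/s.

890 g/s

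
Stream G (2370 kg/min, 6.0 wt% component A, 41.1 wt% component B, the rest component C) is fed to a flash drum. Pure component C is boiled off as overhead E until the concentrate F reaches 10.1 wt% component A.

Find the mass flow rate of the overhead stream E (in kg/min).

component A is conserved: 2370×0.060 = 142.2 kg/min all reports to the concentrate.
Concentrate = 142.2/(target fraction) = 1407.9 kg/min.
Overhead = 2370 − 1407.9 = 962.08 kg/min.

962.1 kg/min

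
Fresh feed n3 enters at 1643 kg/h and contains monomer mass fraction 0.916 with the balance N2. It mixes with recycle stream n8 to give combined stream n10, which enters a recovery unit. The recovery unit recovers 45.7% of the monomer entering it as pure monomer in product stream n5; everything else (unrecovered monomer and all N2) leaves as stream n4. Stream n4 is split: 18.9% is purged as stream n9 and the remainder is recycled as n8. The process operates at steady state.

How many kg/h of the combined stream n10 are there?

3419 kg/h

N2 enters only via n3 and leaves only via the purge: 1643×0.084 = 0.189×(N2 in n4), and the recovery unit passes all N2, so N2 in n10 = N2 in n4 = 730.22 kg/h.
monomer in n10: m_A = 1643×0.916 + (1−0.189)·(1−0.457)·m_A, so m_A = 1505/0.5596 = 2689.3 kg/h.
n10 = 2689.3 + 730.22 = 3419.5 kg/h.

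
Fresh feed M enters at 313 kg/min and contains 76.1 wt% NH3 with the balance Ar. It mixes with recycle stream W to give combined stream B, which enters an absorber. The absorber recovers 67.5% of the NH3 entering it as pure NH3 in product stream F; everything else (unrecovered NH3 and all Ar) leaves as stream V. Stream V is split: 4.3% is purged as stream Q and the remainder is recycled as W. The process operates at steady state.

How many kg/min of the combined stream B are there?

Ar enters only via M and leaves only via the purge: 313×0.239 = 0.043×(Ar in V), and the absorber passes all Ar, so Ar in B = Ar in V = 1739.7 kg/min.
NH3 in B: m_A = 313×0.761 + (1−0.043)·(1−0.675)·m_A, so m_A = 238.19/0.6890 = 345.72 kg/min.
B = 345.72 + 1739.7 = 2085.4 kg/min.

2085 kg/min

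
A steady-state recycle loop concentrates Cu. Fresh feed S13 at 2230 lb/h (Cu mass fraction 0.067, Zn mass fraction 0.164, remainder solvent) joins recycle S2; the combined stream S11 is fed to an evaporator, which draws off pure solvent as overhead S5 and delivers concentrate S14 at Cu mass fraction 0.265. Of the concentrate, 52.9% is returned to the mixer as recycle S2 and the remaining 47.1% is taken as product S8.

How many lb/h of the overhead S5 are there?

Overall Cu balance (none leaves overhead): Cu in fresh feed = Cu in product, i.e. 2230×0.067 = (1−0.529)·S14·0.265.
S14 = 149.41/(0.265×0.471) = 1197.1 lb/h.
Recycle S2 = 0.529×1197.1 = 633.24 lb/h.
Combined feed S11 = 2230 + 633.24 = 2863.2 lb/h.
Overhead S5 = S11 − S14 = 2863.2 − 1197.1 = 1666.2 lb/h.

1666 lb/h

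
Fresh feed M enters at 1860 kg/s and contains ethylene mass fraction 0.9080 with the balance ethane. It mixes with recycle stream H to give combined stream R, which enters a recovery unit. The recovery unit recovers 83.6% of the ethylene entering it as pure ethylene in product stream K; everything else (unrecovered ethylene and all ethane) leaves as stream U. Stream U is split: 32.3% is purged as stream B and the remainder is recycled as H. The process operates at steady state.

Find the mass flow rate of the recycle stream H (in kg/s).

569.6 kg/s

ethane enters only via M and leaves only via the purge: 1860×0.092 = 0.323×(ethane in U), and the recovery unit passes all ethane, so ethane in R = ethane in U = 529.78 kg/s.
ethylene in R: m_A = 1860×0.908 + (1−0.323)·(1−0.836)·m_A, so m_A = 1688.9/0.8890 = 1899.8 kg/s.
U = (1−0.836)×1899.8 + 529.78 = 841.35 kg/s.
Recycle H = (1−0.323)×841.35 = 569.6 kg/s.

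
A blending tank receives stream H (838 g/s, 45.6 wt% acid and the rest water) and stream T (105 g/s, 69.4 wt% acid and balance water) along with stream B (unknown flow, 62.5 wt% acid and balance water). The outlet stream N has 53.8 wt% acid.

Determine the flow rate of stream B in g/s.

Let B be the unknown flow. Total out = 943 + B.
acid balance: 455 + 0.625·B = 0.538·(943 + B)
(0.625 − 0.538)·B = 0.538×943 − 455 = 52.336
B = 52.336 / 0.087 = 601.56 g/s

601.6 g/s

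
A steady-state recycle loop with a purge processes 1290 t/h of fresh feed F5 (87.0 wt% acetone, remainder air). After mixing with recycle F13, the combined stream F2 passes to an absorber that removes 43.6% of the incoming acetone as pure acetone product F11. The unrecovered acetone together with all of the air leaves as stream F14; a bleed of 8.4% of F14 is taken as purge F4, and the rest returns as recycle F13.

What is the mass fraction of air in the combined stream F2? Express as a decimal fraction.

air enters only via F5 and leaves only via the purge: 1290×0.130 = 0.084×(air in F14), and the absorber passes all air, so air in F2 = air in F14 = 1996.4 t/h.
acetone in F2: m_A = 1290×0.870 + (1−0.084)·(1−0.436)·m_A, so m_A = 1122.3/0.4834 = 2321.8 t/h.
F2 = 2321.8 + 1996.4 = 4318.2 t/h.
air fraction in F2 = 1996.4/4318.2 = 0.462.

0.462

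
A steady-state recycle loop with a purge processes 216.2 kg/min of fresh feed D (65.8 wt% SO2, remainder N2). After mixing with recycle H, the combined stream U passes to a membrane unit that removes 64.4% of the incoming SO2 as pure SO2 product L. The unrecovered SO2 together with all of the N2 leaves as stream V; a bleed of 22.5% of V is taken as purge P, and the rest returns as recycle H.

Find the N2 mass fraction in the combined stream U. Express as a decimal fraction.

0.626

N2 enters only via D and leaves only via the purge: 216.2×0.342 = 0.225×(N2 in V), and the membrane unit passes all N2, so N2 in U = N2 in V = 328.62 kg/min.
SO2 in U: m_A = 216.2×0.658 + (1−0.225)·(1−0.644)·m_A, so m_A = 142.26/0.7241 = 196.46 kg/min.
U = 196.46 + 328.62 = 525.09 kg/min.
N2 fraction in U = 328.62/525.09 = 0.626.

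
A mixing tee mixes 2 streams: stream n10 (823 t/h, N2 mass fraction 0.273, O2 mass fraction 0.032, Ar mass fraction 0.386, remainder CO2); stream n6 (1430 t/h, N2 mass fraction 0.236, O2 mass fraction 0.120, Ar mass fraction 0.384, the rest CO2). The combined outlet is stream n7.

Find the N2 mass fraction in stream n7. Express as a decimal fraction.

Total flow out = 823 + 1430 = 2253 t/h.
N2 in = 823×0.273 + 1430×0.236 = 562.16 t/h.
N2 mass fraction in n7 = 562.16/2253 = 0.250.

0.250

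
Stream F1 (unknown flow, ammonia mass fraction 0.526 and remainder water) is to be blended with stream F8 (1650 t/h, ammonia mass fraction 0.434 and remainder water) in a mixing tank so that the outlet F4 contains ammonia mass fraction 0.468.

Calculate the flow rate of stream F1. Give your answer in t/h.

967.2 t/h

Let F1 be the unknown flow. Total out = 1650 + F1.
ammonia balance: 716.1 + 0.526·F1 = 0.468·(1650 + F1)
(0.526 − 0.468)·F1 = 0.468×1650 − 716.1 = 56.1
F1 = 56.1 / 0.058 = 967.24 t/h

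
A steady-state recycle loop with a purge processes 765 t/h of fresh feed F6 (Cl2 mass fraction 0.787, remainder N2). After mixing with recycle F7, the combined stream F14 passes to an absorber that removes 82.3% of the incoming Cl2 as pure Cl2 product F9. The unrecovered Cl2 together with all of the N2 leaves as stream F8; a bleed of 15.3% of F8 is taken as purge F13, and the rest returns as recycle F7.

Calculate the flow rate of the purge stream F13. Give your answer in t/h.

182.1 t/h

N2 enters only via F6 and leaves only via the purge: 765×0.213 = 0.153×(N2 in F8), and the absorber passes all N2, so N2 in F14 = N2 in F8 = 1065 t/h.
Cl2 in F14: m_A = 765×0.787 + (1−0.153)·(1−0.823)·m_A, so m_A = 602.06/0.8501 = 708.23 t/h.
F8 = (1−0.823)×708.23 + 1065 = 1190.4 t/h.
Purge F13 = 0.153×1190.4 = 182.12 t/h.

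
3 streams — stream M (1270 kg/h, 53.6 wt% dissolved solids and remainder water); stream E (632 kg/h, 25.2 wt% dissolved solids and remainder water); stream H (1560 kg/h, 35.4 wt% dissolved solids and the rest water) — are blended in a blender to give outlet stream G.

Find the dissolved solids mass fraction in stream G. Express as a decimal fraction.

Total flow out = 1270 + 632 + 1560 = 3462 kg/h.
dissolved solids in = 1270×0.536 + 632×0.252 + 1560×0.354 = 1392.2 kg/h.
dissolved solids mass fraction in G = 1392.2/3462 = 0.402.

0.402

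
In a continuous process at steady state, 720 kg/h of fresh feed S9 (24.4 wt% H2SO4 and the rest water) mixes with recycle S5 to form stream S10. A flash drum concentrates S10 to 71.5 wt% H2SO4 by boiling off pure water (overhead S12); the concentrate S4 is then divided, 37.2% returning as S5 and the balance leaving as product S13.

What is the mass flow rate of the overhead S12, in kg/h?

Overall H2SO4 balance (none leaves overhead): H2SO4 in fresh feed = H2SO4 in product, i.e. 720×0.244 = (1−0.372)·S4·0.715.
S4 = 175.68/(0.715×0.628) = 391.25 kg/h.
Recycle S5 = 0.372×391.25 = 145.55 kg/h.
Combined feed S10 = 720 + 145.55 = 865.55 kg/h.
Overhead S12 = S10 − S4 = 865.55 − 391.25 = 474.29 kg/h.

474.3 kg/h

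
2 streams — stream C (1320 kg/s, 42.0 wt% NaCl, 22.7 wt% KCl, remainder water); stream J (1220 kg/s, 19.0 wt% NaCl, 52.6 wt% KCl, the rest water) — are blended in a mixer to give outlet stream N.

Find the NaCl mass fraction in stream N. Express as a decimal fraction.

0.310

Total flow out = 1320 + 1220 = 2540 kg/s.
NaCl in = 1320×0.420 + 1220×0.190 = 786.2 kg/s.
NaCl mass fraction in N = 786.2/2540 = 0.310.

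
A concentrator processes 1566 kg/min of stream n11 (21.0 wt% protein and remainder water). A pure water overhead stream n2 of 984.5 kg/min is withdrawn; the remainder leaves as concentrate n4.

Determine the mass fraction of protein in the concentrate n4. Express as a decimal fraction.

protein is not removed: 1566×0.210 = 328.86 kg/min of protein enters n4.
Concentrate = 1566 − 984.5 = 581.5 kg/min.
Mass fraction = 328.86/581.5 = 0.566.

0.566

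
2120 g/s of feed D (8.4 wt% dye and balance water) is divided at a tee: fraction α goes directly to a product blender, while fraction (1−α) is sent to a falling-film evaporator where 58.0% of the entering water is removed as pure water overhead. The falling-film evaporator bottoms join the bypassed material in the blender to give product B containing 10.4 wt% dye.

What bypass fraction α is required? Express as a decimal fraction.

0.638

All 2120×0.084 = 178.08 g/s of dye reaches B, so B = 178.08/0.104 = 1712.3 g/s and vapour = 407.69 g/s.
The evaporator receives (1−α)·2120 of feed at 0.916 water and removes 0.580 of that water:
0.580×0.916×(1−α)×2120 = 407.69
(1−α) = 407.69/1126.3 = 0.3620;  α = 0.6380.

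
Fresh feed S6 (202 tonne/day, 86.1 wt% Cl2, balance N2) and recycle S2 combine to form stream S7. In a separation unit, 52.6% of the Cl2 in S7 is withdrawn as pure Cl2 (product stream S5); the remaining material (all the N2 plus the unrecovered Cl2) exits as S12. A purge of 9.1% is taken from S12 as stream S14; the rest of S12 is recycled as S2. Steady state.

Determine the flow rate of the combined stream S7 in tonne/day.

614.1 tonne/day

N2 enters only via S6 and leaves only via the purge: 202×0.139 = 0.091×(N2 in S12), and the separation unit passes all N2, so N2 in S7 = N2 in S12 = 308.55 tonne/day.
Cl2 in S7: m_A = 202×0.861 + (1−0.091)·(1−0.526)·m_A, so m_A = 173.92/0.5691 = 305.59 tonne/day.
S7 = 305.59 + 308.55 = 614.14 tonne/day.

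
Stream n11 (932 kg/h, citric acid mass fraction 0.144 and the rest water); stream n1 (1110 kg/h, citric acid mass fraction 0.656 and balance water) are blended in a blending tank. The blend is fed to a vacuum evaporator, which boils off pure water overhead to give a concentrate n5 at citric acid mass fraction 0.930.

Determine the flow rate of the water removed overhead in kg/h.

1115 kg/h

citric acid entering = 932×0.144 + 1110×0.656 = 862.37 kg/h.
All citric acid reports to n5, so n5 = 862.37/0.930 = 927.28 kg/h.
Total feed = 2042 kg/h; overhead = 2042 − 927.28 = 1114.7 kg/h.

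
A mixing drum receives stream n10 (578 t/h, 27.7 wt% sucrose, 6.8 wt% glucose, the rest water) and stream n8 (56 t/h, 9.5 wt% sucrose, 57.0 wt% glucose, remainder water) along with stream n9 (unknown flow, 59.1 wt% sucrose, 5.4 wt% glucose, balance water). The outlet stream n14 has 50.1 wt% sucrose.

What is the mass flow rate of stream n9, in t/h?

Let n9 be the unknown flow. Total out = 634 + n9.
sucrose balance: 165.43 + 0.591·n9 = 0.501·(634 + n9)
(0.591 − 0.501)·n9 = 0.501×634 − 165.43 = 152.21
n9 = 152.21 / 0.090 = 1691.2 t/h

1691 t/h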